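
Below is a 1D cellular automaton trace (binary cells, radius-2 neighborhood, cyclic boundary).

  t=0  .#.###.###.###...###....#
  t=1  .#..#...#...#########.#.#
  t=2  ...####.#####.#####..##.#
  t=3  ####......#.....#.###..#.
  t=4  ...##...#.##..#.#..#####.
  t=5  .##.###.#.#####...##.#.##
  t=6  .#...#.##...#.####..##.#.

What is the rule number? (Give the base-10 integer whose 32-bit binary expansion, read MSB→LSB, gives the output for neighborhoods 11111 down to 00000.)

2540589498

  [31] ##### => #  t=1,i=14
  [30] ####. => .  t=1,i=19
  [29] ###.# => .  t=0,i=5
  [28] ###.. => #  t=0,i=13
  [27] ##.## => .  t=0,i=6
  [26] ##.#. => #  t=1,i=21
  [25] ##..# => #  t=2,i=19
  [24] ##... => #  t=0,i=14
  [23] #.### => .  t=0,i=3
  [22] #.##. => #  t=4,i=10
  [21] #.#.# => #  t=0,i=1
  [20] #.#.. => .  t=1,i=1
  [19] #..## => #  t=2,i=20
  [18] #..#. => #  t=1,i=3
  [17] #...# => #  t=0,i=15
  [16] #.... => .  t=0,i=21
  [15] .#### => .  t=1,i=13
  [14] .###. => #  t=0,i=4
  [13] .##.# => .  t=2,i=22
  [12] .##.. => #  t=4,i=4
  [11] .#.## => .  t=0,i=2
  [10] .#.#. => .  t=0,i=0
  [9] .#..# => .  t=1,i=2
  [8] .#... => #  t=1,i=5
  [7] ..### => #  t=0,i=17
  [6] ..##. => .  t=2,i=21
  [5] ..#.# => #  t=0,i=24
  [4] ..#.. => #  t=1,i=4
  [3] ...## => #  t=0,i=16
  [2] ...#. => .  t=0,i=23
  [1] ....# => #  t=0,i=22
  [0] ..... => .  t=3,i=6
  bits 10010111011011100101000110111010 = 2540589498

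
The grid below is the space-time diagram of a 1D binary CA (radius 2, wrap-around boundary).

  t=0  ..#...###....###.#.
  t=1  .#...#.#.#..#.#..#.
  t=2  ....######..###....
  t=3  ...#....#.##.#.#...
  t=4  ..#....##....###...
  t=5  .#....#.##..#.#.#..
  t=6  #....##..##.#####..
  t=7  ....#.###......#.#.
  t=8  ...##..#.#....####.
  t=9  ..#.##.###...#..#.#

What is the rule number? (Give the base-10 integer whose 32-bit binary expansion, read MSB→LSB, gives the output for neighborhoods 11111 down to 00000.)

  #####|.  b31=0 t=2,i=6
  ####.|#  b30=1 t=2,i=8
  ###.#|.  b29=0 t=0,i=15
  ###..|.  b28=0 t=0,i=8
  ##.##|.  b27=0 t=6,i=11
  ##.#.|.  b26=0 t=0,i=16
  ##..#|#  b25=1 t=2,i=10
  ##...|#  b24=1 t=0,i=9
  #.###|.  b23=0 t=6,i=12
  #.##.|.  b22=0 t=3,i=10
  #.#.#|#  b21=1 t=1,i=7
  #.#..|#  b20=1 t=0,i=17
  #..##|#  b19=1 t=2,i=11
  #..#.|.  b18=0 t=1,i=0
  #...#|.  b17=0 t=0,i=0
  #....|.  b16=0 t=0,i=10
  .####|.  b15=0 t=2,i=5
  .###.|#  b14=1 t=0,i=7
  .##.#|.  b13=0 t=3,i=11
  .##..|#  b12=1 t=4,i=8
  .#.##|.  b11=0 t=3,i=9
  .#.#.|#  b10=1 t=1,i=6
  .#..#|.  b9=0 t=1,i=10
  .#...|.  b8=0 t=0,i=3
  ..###|.  b7=0 t=0,i=6
  ..##.|.  b6=0 t=4,i=7
  ..#.#|#  b5=1 t=1,i=5
  ..#..|.  b4=0 t=0,i=2
  ...##|#  b3=1 t=0,i=5
  ...#.|#  b2=1 t=0,i=1
  ....#|.  b1=0 t=0,i=11
  .....|.  b0=0 t=2,i=0
  bits 01000011001110000101010000101100 = 1127765036

1127765036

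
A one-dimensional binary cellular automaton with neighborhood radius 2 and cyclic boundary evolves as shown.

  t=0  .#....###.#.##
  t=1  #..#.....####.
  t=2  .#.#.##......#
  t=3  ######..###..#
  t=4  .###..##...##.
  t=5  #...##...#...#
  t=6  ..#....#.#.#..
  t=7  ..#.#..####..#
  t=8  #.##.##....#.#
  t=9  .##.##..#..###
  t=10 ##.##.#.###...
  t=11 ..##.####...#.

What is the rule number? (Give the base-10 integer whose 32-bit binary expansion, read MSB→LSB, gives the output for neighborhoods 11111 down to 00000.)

2397769265

  [31] ##### => #  t=3,i=1
  [30] ####. => .  t=1,i=11
  [29] ###.# => .  t=0,i=8
  [28] ###.. => .  t=3,i=5
  [27] ##.## => #  t=8,i=1
  [26] ##.#. => #  t=0,i=0
  [25] ##..# => #  t=3,i=6
  [24] ##... => .  t=2,i=7
  [23] #.### => #  t=10,i=8
  [22] #.##. => #  t=0,i=12
  [21] #.#.# => #  t=0,i=10
  [20] #.#.. => .  t=0,i=1
  [19] #..## => #  t=3,i=7
  [18] #..#. => .  t=1,i=2
  [17] #...# => #  t=4,i=9
  [16] #.... => #  t=0,i=3
  [15] .#### => .  t=1,i=10
  [14] .###. => .  t=0,i=7
  [13] .##.# => .  t=0,i=13
  [12] .##.. => .  t=2,i=6
  [11] .#.## => #  t=0,i=11
  [10] .#.#. => #  t=2,i=0
  [9] .#..# => #  t=1,i=1
  [8] .#... => .  t=0,i=2
  [7] ..### => .  t=0,i=6
  [6] ..##. => .  t=4,i=6
  [5] ..#.# => #  t=2,i=13
  [4] ..#.. => #  t=1,i=3
  [3] ...## => .  t=0,i=5
  [2] ...#. => .  t=2,i=12
  [1] ....# => .  t=0,i=4
  [0] ..... => #  t=1,i=6
  bits 10001110111010110000111000110001 = 2397769265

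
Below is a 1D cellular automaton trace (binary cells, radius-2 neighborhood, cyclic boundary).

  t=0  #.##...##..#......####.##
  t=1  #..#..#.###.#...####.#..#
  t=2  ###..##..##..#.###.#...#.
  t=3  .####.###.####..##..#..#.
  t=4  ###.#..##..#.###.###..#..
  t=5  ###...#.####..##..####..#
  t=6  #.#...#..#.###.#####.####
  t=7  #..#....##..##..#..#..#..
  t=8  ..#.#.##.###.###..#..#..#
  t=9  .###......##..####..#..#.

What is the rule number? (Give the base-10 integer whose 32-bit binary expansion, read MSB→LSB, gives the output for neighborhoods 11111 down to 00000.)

839701930

  nb #####: next=.  (t=6,i=17, bit31=0)
  nb ####.: next=.  (t=0,i=20, bit30=0)
  nb ###.#: next=#  (t=0,i=0, bit29=1)
  nb ###..: next=#  (t=2,i=2, bit28=1)
  nb ##.##: next=.  (t=0,i=1, bit27=0)
  nb ##.#.: next=.  (t=1,i=11, bit26=0)
  nb ##..#: next=#  (t=0,i=9, bit25=1)
  nb ##...: next=.  (t=0,i=4, bit24=0)
  nb #.###: next=.  (t=0,i=23, bit23=0)
  nb #.##.: next=.  (t=0,i=2, bit22=0)
  nb #.#.#: next=.  (t=8,i=4, bit21=0)
  nb #.#..: next=.  (t=1,i=12, bit20=0)
  nb #..##: next=#  (t=1,i=23, bit19=1)
  nb #..#.: next=#  (t=0,i=10, bit18=1)
  nb #...#: next=.  (t=0,i=5, bit17=0)
  nb #....: next=.  (t=0,i=13, bit16=0)
  nb .####: next=#  (t=0,i=19, bit15=1)
  nb .###.: next=#  (t=0,i=24, bit14=1)
  nb .##.#: next=.  (t=8,i=7, bit13=0)
  nb .##..: next=#  (t=0,i=3, bit12=1)
  nb .#.##: next=.  (t=1,i=7, bit11=0)
  nb .#.#.: next=#  (t=8,i=3, bit10=1)
  nb .#..#: next=.  (t=1,i=4, bit9=0)
  nb .#...: next=#  (t=0,i=12, bit8=1)
  nb ..###: next=#  (t=0,i=18, bit7=1)
  nb ..##.: next=.  (t=0,i=7, bit6=0)
  nb ..#.#: next=#  (t=1,i=6, bit5=1)
  nb ..#..: next=.  (t=0,i=11, bit4=0)
  nb ...##: next=#  (t=0,i=6, bit3=1)
  nb ...#.: next=.  (t=2,i=22, bit2=0)
  nb ....#: next=#  (t=0,i=16, bit1=1)
  nb .....: next=.  (t=0,i=14, bit0=0)
  bits 00110010000011001101010110101010 = 839701930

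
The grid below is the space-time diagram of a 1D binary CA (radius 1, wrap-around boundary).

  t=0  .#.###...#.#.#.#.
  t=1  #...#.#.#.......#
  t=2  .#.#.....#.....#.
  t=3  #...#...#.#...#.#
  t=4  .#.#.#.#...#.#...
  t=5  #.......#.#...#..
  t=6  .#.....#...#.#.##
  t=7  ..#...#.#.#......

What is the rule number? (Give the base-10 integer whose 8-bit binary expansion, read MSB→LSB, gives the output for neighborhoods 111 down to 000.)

  ###|#  b7=1 t=0,i=4
  ##.|.  b6=0 t=0,i=5
  #.#|.  b5=0 t=0,i=2
  #..|#  b4=1 t=0,i=6
  .##|.  b3=0 t=0,i=3
  .#.|.  b2=0 t=0,i=1
  ..#|#  b1=1 t=0,i=0
  ...|.  b0=0 t=0,i=7
  bits 10010010 = 146

146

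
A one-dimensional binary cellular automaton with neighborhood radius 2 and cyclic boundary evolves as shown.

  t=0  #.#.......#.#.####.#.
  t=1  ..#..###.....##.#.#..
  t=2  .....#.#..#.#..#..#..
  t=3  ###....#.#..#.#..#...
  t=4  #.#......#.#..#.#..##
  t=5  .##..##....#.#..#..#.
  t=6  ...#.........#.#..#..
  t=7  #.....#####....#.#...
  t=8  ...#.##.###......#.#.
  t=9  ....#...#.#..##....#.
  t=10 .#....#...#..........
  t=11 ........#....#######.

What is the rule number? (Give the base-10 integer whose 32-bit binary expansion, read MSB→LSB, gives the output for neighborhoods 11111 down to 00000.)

3600156809

  ##### -> #   bit 31 = 1  t=7,i=8
  ####. -> #   bit 30 = 1  t=0,i=16
  ###.# -> .   bit 29 = 0  t=0,i=17
  ###.. -> #   bit 28 = 1  t=1,i=7
  ##.## -> .   bit 27 = 0  t=8,i=7
  ##.#. -> #   bit 26 = 1  t=0,i=18
  ##..# -> #   bit 25 = 1  t=5,i=3
  ##... -> .   bit 24 = 0  t=1,i=8
  #.### -> #   bit 23 = 1  t=0,i=14
  #.##. -> .   bit 22 = 0  t=8,i=5
  #.#.# -> .   bit 21 = 0  t=0,i=0
  #.#.. -> #   bit 20 = 1  t=0,i=2
  #..## -> .   bit 19 = 0  t=1,i=4
  #..#. -> #   bit 18 = 1  t=2,i=9
  #...# -> #   bit 17 = 1  t=3,i=19
  #.... -> .   bit 16 = 0  t=0,i=4
  .#### -> .   bit 15 = 0  t=0,i=15
  .###. -> .   bit 14 = 0  t=1,i=6
  .##.# -> .   bit 13 = 0  t=1,i=14
  .##.. -> .   bit 12 = 0  t=5,i=2
  .#.## -> #   bit 11 = 1  t=0,i=13
  .#.#. -> .   bit 10 = 0  t=0,i=1
  .#..# -> .   bit 9 = 0  t=1,i=3
  .#... -> .   bit 8 = 0  t=0,i=3
  ..### -> #   bit 7 = 1  t=1,i=5
  ..##. -> .   bit 6 = 0  t=1,i=13
  ..#.# -> .   bit 5 = 0  t=0,i=10
  ..#.. -> .   bit 4 = 0  t=1,i=2
  ...## -> #   bit 3 = 1  t=1,i=12
  ...#. -> .   bit 2 = 0  t=0,i=9
  ....# -> .   bit 1 = 0  t=0,i=8
  ..... -> #   bit 0 = 1  t=0,i=5
  bits 11010110100101100000100010001001 = 3600156809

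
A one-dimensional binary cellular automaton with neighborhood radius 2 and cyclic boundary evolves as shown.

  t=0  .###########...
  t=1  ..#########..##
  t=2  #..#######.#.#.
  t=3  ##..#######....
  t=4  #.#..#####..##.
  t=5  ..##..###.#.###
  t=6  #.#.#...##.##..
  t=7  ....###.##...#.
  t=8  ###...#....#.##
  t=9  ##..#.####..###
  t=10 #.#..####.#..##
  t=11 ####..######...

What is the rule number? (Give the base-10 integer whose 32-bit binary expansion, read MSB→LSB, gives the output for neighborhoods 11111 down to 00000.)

3868437331

  nb #####: next=#  (t=0,i=3, bit31=1)
  nb ####.: next=#  (t=0,i=10, bit30=1)
  nb ###.#: next=#  (t=2,i=9, bit29=1)
  nb ###..: next=.  (t=0,i=11, bit28=0)
  nb ##.##: next=.  (t=6,i=10, bit27=0)
  nb ##.#.: next=#  (t=2,i=10, bit26=1)
  nb ##..#: next=#  (t=1,i=0, bit25=1)
  nb ##...: next=.  (t=0,i=12, bit24=0)
  nb #.###: next=#  (t=5,i=12, bit23=1)
  nb #.##.: next=.  (t=6,i=11, bit22=0)
  nb #.#.#: next=.  (t=2,i=11, bit21=0)
  nb #.#..: next=#  (t=2,i=0, bit20=1)
  nb #..##: next=.  (t=1,i=1, bit19=0)
  nb #..#.: next=.  (t=6,i=14, bit18=0)
  nb #...#: next=#  (t=6,i=6, bit17=1)
  nb #....: next=#  (t=0,i=13, bit16=1)
  nb .####: next=#  (t=0,i=2, bit15=1)
  nb .###.: next=.  (t=5,i=7, bit14=0)
  nb .##.#: next=#  (t=4,i=13, bit13=1)
  nb .##..: next=.  (t=1,i=14, bit12=0)
  nb .#.##: next=#  (t=5,i=11, bit11=1)
  nb .#.#.: next=.  (t=2,i=12, bit10=0)
  nb .#..#: next=#  (t=2,i=1, bit9=1)
  nb .#...: next=#  (t=6,i=5, bit8=1)
  nb ..###: next=.  (t=0,i=1, bit7=0)
  nb ..##.: next=#  (t=1,i=13, bit6=1)
  nb ..#.#: next=.  (t=6,i=0, bit5=0)
  nb ..#..: next=#  (t=7,i=13, bit4=1)
  nb ...##: next=.  (t=0,i=0, bit3=0)
  nb ...#.: next=.  (t=7,i=12, bit2=0)
  nb ....#: next=#  (t=0,i=14, bit1=1)
  nb .....: next=#  (t=7,i=1, bit0=1)
  bits 11100110100100111010101101010011 = 3868437331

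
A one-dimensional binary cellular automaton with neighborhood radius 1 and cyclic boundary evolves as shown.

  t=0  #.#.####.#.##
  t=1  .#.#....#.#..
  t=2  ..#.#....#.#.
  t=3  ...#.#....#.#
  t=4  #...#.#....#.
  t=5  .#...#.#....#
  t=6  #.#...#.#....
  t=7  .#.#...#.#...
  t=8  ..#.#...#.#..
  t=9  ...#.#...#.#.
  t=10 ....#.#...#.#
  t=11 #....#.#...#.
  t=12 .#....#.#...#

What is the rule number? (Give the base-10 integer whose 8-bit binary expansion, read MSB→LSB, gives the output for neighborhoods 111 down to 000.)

  ###|.  b7=0 t=0,i=5
  ##.|.  b6=0 t=0,i=0
  #.#|#  b5=1 t=0,i=1
  #..|#  b4=1 t=1,i=4
  .##|.  b3=0 t=0,i=4
  .#.|.  b2=0 t=0,i=2
  ..#|.  b1=0 t=1,i=0
  ...|.  b0=0 t=1,i=5
  bits 00110000 = 48

48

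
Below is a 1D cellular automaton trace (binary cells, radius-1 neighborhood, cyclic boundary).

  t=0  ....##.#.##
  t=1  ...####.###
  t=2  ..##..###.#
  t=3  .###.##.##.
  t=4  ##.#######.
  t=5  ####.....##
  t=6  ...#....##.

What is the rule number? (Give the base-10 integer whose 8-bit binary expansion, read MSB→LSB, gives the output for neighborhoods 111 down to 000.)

  nb ###: next=.  (t=1,i=4, bit7=0)
  nb ##.: next=#  (t=0,i=5, bit6=1)
  nb #.#: next=#  (t=0,i=6, bit5=1)
  nb #..: next=.  (t=0,i=0, bit4=0)
  nb .##: next=#  (t=0,i=4, bit3=1)
  nb .#.: next=.  (t=0,i=7, bit2=0)
  nb ..#: next=#  (t=0,i=3, bit1=1)
  nb ...: next=.  (t=0,i=1, bit0=0)
  bits 01101010 = 106

106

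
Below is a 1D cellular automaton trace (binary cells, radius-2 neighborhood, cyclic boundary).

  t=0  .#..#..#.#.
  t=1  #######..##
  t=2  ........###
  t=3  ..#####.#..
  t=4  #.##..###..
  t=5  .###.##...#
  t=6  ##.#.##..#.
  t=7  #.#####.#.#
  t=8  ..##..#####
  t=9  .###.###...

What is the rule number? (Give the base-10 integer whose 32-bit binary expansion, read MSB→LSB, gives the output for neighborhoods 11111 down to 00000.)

620534487

  #####|.  b31=0 t=1,i=0
  ####.|.  b30=0 t=1,i=5
  ###.#|#  b29=1 t=3,i=6
  ###..|.  b28=0 t=1,i=6
  ##.##|.  b27=0 t=5,i=4
  ##.#.|#  b26=1 t=3,i=7
  ##..#|.  b25=0 t=1,i=7
  ##...|.  b24=0 t=2,i=0
  #.###|#  b23=1 t=5,i=1
  #.##.|#  b22=1 t=4,i=2
  #.#.#|#  b21=1 t=6,i=3
  #.#..|#  b20=1 t=0,i=9
  #..##|#  b19=1 t=1,i=8
  #..#.|#  b18=1 t=0,i=0
  #...#|.  b17=0 t=5,i=8
  #....|.  b16=0 t=2,i=1
  .####|#  b15=1 t=1,i=10
  .###.|.  b14=0 t=2,i=9
  .##.#|.  b13=0 t=6,i=1
  .##..|#  b12=1 t=4,i=3
  .#.##|#  b11=1 t=4,i=1
  .#.#.|.  b10=0 t=0,i=8
  .#..#|#  b9=1 t=0,i=2
  .#...|.  b8=0 t=3,i=9
  ..###|#  b7=1 t=1,i=9
  ..##.|#  b6=1 t=8,i=2
  ..#.#|.  b5=0 t=0,i=7
  ..#..|#  b4=1 t=0,i=1
  ...##|.  b3=0 t=2,i=7
  ...#.|#  b2=1 t=5,i=9
  ....#|#  b1=1 t=2,i=6
  .....|#  b0=1 t=2,i=2
  bits 00100100111111001001101011010111 = 620534487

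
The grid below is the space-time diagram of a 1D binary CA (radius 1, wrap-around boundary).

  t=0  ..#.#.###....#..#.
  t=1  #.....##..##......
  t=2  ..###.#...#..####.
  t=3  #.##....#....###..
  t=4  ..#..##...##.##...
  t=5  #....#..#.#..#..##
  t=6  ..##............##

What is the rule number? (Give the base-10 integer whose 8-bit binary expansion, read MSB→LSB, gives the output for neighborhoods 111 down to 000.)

  nb ###: next=#  (t=0,i=7, bit7=1)
  nb ##.: next=.  (t=0,i=8, bit6=0)
  nb #.#: next=.  (t=0,i=3, bit5=0)
  nb #..: next=.  (t=0,i=9, bit4=0)
  nb .##: next=#  (t=0,i=6, bit3=1)
  nb .#.: next=.  (t=0,i=2, bit2=0)
  nb ..#: next=.  (t=0,i=1, bit1=0)
  nb ...: next=#  (t=0,i=0, bit0=1)
  bits 10001001 = 137

137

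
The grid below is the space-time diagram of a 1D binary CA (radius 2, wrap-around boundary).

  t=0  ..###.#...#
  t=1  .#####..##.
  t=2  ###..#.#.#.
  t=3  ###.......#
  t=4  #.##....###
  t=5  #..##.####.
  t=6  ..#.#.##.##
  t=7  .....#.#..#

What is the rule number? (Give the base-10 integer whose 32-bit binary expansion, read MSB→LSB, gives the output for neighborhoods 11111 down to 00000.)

  ##### -> .   bit 31 = 0  t=1,i=3
  ####. -> .   bit 30 = 0  t=1,i=4
  ###.# -> #   bit 29 = 1  t=0,i=4
  ###.. -> #   bit 28 = 1  t=1,i=5
  ##.## -> .   bit 27 = 0  t=4,i=1
  ##.#. -> #   bit 26 = 1  t=0,i=5
  ##..# -> .   bit 25 = 0  t=1,i=6
  ##... -> #   bit 24 = 1  t=3,i=3
  #.### -> #   bit 23 = 1  t=2,i=0
  #.##. -> .   bit 22 = 0  t=4,i=2
  #.#.# -> .   bit 21 = 0  t=2,i=7
  #.#.. -> .   bit 20 = 0  t=0,i=6
  #..## -> #   bit 19 = 1  t=0,i=1
  #..#. -> .   bit 18 = 0  t=2,i=4
  #...# -> #   bit 17 = 1  t=0,i=8
  #.... -> .   bit 16 = 0  t=3,i=4
  .#### -> #   bit 15 = 1  t=1,i=2
  .###. -> #   bit 14 = 1  t=0,i=3
  .##.# -> #   bit 13 = 1  t=5,i=4
  .##.. -> #   bit 12 = 1  t=1,i=9
  .#.## -> #   bit 11 = 1  t=2,i=10
  .#.#. -> .   bit 10 = 0  t=2,i=6
  .#..# -> .   bit 9 = 0  t=0,i=0
  .#... -> .   bit 8 = 0  t=0,i=7
  ..### -> #   bit 7 = 1  t=0,i=2
  ..##. -> .   bit 6 = 0  t=1,i=8
  ..#.# -> .   bit 5 = 0  t=2,i=5
  ..#.. -> .   bit 4 = 0  t=0,i=10
  ...## -> #   bit 3 = 1  t=3,i=9
  ...#. -> #   bit 2 = 1  t=0,i=9
  ....# -> #   bit 1 = 1  t=3,i=8
  ..... -> .   bit 0 = 0  t=3,i=5
  bits 00110101100010101111100010001110 = 898300046

898300046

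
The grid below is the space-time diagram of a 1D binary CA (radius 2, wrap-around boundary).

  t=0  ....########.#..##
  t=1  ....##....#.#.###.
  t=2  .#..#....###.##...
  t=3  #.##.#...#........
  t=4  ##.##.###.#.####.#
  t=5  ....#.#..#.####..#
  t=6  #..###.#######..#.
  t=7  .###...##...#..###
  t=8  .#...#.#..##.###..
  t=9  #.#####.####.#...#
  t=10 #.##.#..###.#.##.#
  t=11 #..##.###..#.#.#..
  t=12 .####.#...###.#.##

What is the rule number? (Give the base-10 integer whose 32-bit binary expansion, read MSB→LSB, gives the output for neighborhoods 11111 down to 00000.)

  [31] ##### => .  t=0,i=6
  [30] ####. => #  t=0,i=10
  [29] ###.# => .  t=0,i=11
  [28] ###.. => .  t=1,i=16
  [27] ##.## => .  t=2,i=12
  [26] ##.#. => #  t=0,i=12
  [25] ##..# => .  t=5,i=15
  [24] ##... => .  t=0,i=0
  [23] #.### => #  t=1,i=14
  [22] #.##. => .  t=2,i=13
  [21] #.#.# => .  t=1,i=12
  [20] #.#.. => .  t=0,i=13
  [19] #..## => #  t=0,i=15
  [18] #..#. => #  t=2,i=3
  [17] #...# => #  t=3,i=7
  [16] #.... => .  t=0,i=1
  [15] .#### => #  t=0,i=5
  [14] .###. => .  t=1,i=15
  [13] .##.# => #  t=3,i=3
  [12] .##.. => .  t=0,i=17
  [11] .#.## => #  t=1,i=13
  [10] .#.#. => #  t=1,i=11
  [9] .#..# => #  t=0,i=14
  [8] .#... => #  t=2,i=5
  [7] ..### => #  t=0,i=4
  [6] ..##. => #  t=0,i=16
  [5] ..#.# => #  t=1,i=10
  [4] ..#.. => .  t=2,i=1
  [3] ...## => .  t=0,i=3
  [2] ...#. => #  t=1,i=9
  [1] ....# => .  t=0,i=2
  [0] ..... => #  t=1,i=1
  bits 01000100100011101010111111100101 = 1150201829

1150201829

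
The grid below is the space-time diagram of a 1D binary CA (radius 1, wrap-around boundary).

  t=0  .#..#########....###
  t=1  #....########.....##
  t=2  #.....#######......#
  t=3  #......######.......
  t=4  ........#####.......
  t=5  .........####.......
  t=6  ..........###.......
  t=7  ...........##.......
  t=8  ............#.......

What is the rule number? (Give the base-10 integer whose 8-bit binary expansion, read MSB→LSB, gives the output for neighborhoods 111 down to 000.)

  [7] ### => #  t=0,i=5
  [6] ##. => #  t=0,i=12
  [5] #.# => #  t=0,i=0
  [4] #.. => .  t=0,i=2
  [3] .## => .  t=0,i=4
  [2] .#. => .  t=0,i=1
  [1] ..# => .  t=0,i=3
  [0] ... => .  t=0,i=14
  bits 11100000 = 224

224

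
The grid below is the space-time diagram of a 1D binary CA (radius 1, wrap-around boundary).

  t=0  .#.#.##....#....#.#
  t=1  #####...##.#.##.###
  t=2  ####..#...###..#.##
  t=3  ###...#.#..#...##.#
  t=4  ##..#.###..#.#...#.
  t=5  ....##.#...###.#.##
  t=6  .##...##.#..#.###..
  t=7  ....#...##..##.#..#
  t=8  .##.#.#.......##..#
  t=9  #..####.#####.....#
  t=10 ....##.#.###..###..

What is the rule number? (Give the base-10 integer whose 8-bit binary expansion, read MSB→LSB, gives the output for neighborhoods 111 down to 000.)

  ###|#  b7=1 t=1,i=0
  ##.|.  b6=0 t=0,i=6
  #.#|#  b5=1 t=0,i=0
  #..|.  b4=0 t=0,i=7
  .##|.  b3=0 t=0,i=5
  .#.|#  b2=1 t=0,i=1
  ..#|.  b1=0 t=0,i=10
  ...|#  b0=1 t=0,i=8
  bits 10100101 = 165

165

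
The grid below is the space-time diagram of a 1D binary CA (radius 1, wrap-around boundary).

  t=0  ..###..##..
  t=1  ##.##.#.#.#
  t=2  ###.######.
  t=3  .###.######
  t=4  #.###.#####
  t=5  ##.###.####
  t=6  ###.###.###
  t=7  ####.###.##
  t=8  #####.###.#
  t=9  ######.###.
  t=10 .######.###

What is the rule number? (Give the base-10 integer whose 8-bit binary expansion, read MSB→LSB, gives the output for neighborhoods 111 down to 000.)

231

  ### -> #   bit 7 = 1  t=0,i=3
  ##. -> #   bit 6 = 1  t=0,i=4
  #.# -> #   bit 5 = 1  t=1,i=2
  #.. -> .   bit 4 = 0  t=0,i=5
  .## -> .   bit 3 = 0  t=0,i=2
  .#. -> #   bit 2 = 1  t=1,i=6
  ..# -> #   bit 1 = 1  t=0,i=1
  ... -> #   bit 0 = 1  t=0,i=0
  bits 11100111 = 231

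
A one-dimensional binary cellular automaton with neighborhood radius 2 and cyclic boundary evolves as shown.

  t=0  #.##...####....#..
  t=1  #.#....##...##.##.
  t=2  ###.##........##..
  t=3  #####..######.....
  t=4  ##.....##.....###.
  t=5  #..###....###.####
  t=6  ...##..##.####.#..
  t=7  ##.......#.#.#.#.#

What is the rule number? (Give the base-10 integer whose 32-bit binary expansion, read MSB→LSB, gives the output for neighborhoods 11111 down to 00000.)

678545075

  #####|.  b31=0 t=3,i=2
  ####.|.  b30=0 t=0,i=9
  ###.#|#  b29=1 t=2,i=2
  ###..|.  b28=0 t=0,i=10
  ##.##|#  b27=1 t=1,i=14
  ##.#.|.  b26=0 t=1,i=17
  ##..#|.  b25=0 t=2,i=16
  ##...|.  b24=0 t=0,i=4
  #.###|.  b23=0 t=5,i=14
  #.##.|#  b22=1 t=0,i=2
  #.#.#|#  b21=1 t=1,i=0
  #.#..|#  b20=1 t=1,i=2
  #..##|.  b19=0 t=2,i=17
  #..#.|.  b18=0 t=0,i=17
  #...#|.  b17=0 t=0,i=5
  #....|#  b16=1 t=0,i=12
  .####|#  b15=1 t=0,i=8
  .###.|#  b14=1 t=2,i=1
  .##.#|.  b13=0 t=1,i=13
  .##..|.  b12=0 t=0,i=3
  .#.##|.  b11=0 t=0,i=1
  .#.#.|#  b10=1 t=1,i=1
  .#..#|#  b9=1 t=0,i=16
  .#...|.  b8=0 t=1,i=3
  ..###|#  b7=1 t=0,i=7
  ..##.|.  b6=0 t=1,i=7
  ..#.#|#  b5=1 t=0,i=0
  ..#..|#  b4=1 t=0,i=15
  ...##|.  b3=0 t=0,i=6
  ...#.|.  b2=0 t=0,i=14
  ....#|#  b1=1 t=0,i=13
  .....|#  b0=1 t=2,i=8
  bits 00101000011100011100011010110011 = 678545075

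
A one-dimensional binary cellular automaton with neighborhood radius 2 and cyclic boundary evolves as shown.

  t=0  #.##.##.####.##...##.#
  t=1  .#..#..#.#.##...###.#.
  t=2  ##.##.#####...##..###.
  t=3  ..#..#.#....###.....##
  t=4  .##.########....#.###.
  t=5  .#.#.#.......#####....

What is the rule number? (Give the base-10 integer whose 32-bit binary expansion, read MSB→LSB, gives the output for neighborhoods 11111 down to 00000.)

  nb #####: next=.  (t=2,i=8, bit31=0)
  nb ####.: next=.  (t=0,i=10, bit30=0)
  nb ###.#: next=#  (t=0,i=11, bit29=1)
  nb ###..: next=.  (t=2,i=10, bit28=0)
  nb ##.##: next=#  (t=0,i=1, bit27=1)
  nb ##.#.: next=#  (t=1,i=19, bit26=1)
  nb ##..#: next=.  (t=2,i=16, bit25=0)
  nb ##...: next=.  (t=0,i=15, bit24=0)
  nb #.###: next=.  (t=0,i=8, bit23=0)
  nb #.##.: next=.  (t=0,i=2, bit22=0)
  nb #.#.#: next=#  (t=1,i=9, bit21=1)
  nb #.#..: next=#  (t=1,i=20, bit20=1)
  nb #..##: next=.  (t=2,i=17, bit19=0)
  nb #..#.: next=#  (t=1,i=0, bit18=1)
  nb #...#: next=#  (t=0,i=16, bit17=1)
  nb #....: next=#  (t=3,i=9, bit16=1)
  nb .####: next=#  (t=0,i=9, bit15=1)
  nb .###.: next=.  (t=1,i=17, bit14=0)
  nb .##.#: next=.  (t=0,i=0, bit13=0)
  nb .##..: next=.  (t=0,i=14, bit12=0)
  nb .#.##: next=#  (t=1,i=10, bit11=1)
  nb .#.#.: next=#  (t=1,i=8, bit10=1)
  nb .#..#: next=.  (t=1,i=2, bit9=0)
  nb .#...: next=#  (t=3,i=8, bit8=1)
  nb ..###: next=.  (t=1,i=16, bit7=0)
  nb ..##.: next=#  (t=0,i=18, bit6=1)
  nb ..#.#: next=#  (t=1,i=7, bit5=1)
  nb ..#..: next=#  (t=1,i=1, bit4=1)
  nb ...##: next=#  (t=0,i=17, bit3=1)
  nb ...#.: next=#  (t=4,i=15, bit2=1)
  nb ....#: next=#  (t=3,i=10, bit1=1)
  nb .....: next=.  (t=3,i=17, bit0=0)
  bits 00101100001101111000110101111110 = 741838206

741838206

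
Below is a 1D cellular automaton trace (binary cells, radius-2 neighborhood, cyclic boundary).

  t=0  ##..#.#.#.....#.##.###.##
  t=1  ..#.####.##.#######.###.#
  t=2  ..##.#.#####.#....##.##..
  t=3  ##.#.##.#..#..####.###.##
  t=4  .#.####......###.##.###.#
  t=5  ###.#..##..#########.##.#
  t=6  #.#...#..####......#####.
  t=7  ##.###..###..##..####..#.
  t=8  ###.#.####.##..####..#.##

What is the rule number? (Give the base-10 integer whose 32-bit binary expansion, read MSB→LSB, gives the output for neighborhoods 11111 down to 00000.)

  #####|.  b31=0 t=1,i=14
  ####.|.  b30=0 t=0,i=0
  ###.#|#  b29=1 t=0,i=21
  ###..|.  b28=0 t=0,i=1
  ##.##|#  b27=1 t=0,i=18
  ##.#.|.  b26=0 t=1,i=23
  ##..#|#  b25=1 t=0,i=2
  ##...|#  b24=1 t=2,i=23
  #.###|.  b23=0 t=0,i=19
  #.##.|#  b22=1 t=0,i=16
  #.#.#|#  b21=1 t=0,i=6
  #.#..|.  b20=0 t=0,i=8
  #..##|#  b19=1 t=3,i=13
  #..#.|.  b18=0 t=0,i=3
  #...#|#  b17=1 t=6,i=4
  #....|#  b16=1 t=0,i=10
  .####|#  b15=1 t=0,i=24
  .###.|#  b14=1 t=0,i=20
  .##.#|#  b13=1 t=0,i=17
  .##..|.  b12=0 t=2,i=22
  .#.##|#  b11=1 t=0,i=15
  .#.#.|#  b10=1 t=0,i=5
  .#..#|.  b9=0 t=1,i=0
  .#...|#  b8=1 t=0,i=9
  ..###|#  b7=1 t=3,i=14
  ..##.|.  b6=0 t=2,i=2
  ..#.#|#  b5=1 t=0,i=4
  ..#..|.  b4=0 t=3,i=11
  ...##|#  b3=1 t=2,i=1
  ...#.|#  b2=1 t=0,i=13
  ....#|#  b1=1 t=0,i=12
  .....|.  b0=0 t=0,i=11
  bits 00101011011010111110110110101110 = 728493486

728493486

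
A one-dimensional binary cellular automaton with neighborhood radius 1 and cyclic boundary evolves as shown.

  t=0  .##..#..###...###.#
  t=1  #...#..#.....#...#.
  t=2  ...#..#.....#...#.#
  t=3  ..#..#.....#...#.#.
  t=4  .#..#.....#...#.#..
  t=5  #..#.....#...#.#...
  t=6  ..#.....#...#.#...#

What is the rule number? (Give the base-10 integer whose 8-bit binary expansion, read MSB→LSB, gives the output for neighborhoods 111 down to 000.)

34

  nb ###: next=.  (t=0,i=9, bit7=0)
  nb ##.: next=.  (t=0,i=2, bit6=0)
  nb #.#: next=#  (t=0,i=0, bit5=1)
  nb #..: next=.  (t=0,i=3, bit4=0)
  nb .##: next=.  (t=0,i=1, bit3=0)
  nb .#.: next=.  (t=0,i=5, bit2=0)
  nb ..#: next=#  (t=0,i=4, bit1=1)
  nb ...: next=.  (t=0,i=12, bit0=0)
  bits 00100010 = 34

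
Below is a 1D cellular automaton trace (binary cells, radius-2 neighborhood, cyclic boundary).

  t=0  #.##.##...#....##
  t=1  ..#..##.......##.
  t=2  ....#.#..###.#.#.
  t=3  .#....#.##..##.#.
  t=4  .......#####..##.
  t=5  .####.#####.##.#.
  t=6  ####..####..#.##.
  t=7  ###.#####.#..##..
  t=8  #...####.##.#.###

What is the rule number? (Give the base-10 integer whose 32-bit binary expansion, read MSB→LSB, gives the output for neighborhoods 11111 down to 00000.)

  ##### -> #   bit 31 = 1  t=4,i=9
  ####. -> #   bit 30 = 1  t=4,i=10
  ###.# -> .   bit 29 = 0  t=0,i=0
  ###.. -> .   bit 28 = 0  t=4,i=11
  ##.## -> .   bit 27 = 0  t=0,i=1
  ##.#. -> #   bit 26 = 1  t=2,i=12
  ##..# -> #   bit 25 = 1  t=3,i=10
  ##... -> .   bit 24 = 0  t=0,i=7
  #.### -> #   bit 23 = 1  t=5,i=6
  #.##. -> #   bit 22 = 1  t=0,i=2
  #.#.# -> #   bit 21 = 1  t=2,i=13
  #.#.. -> #   bit 20 = 1  t=2,i=6
  #..## -> #   bit 19 = 1  t=1,i=4
  #..#. -> .   bit 18 = 0  t=3,i=0
  #...# -> .   bit 17 = 0  t=0,i=8
  #.... -> .   bit 16 = 0  t=0,i=12
  .#### -> #   bit 15 = 1  t=4,i=8
  .###. -> .   bit 14 = 0  t=0,i=16
  .##.# -> .   bit 13 = 0  t=0,i=3
  .##.. -> #   bit 12 = 1  t=0,i=6
  .#.## -> #   bit 11 = 1  t=3,i=7
  .#.#. -> .   bit 10 = 0  t=2,i=5
  .#..# -> .   bit 9 = 0  t=1,i=3
  .#... -> .   bit 8 = 0  t=0,i=11
  ..### -> #   bit 7 = 1  t=0,i=15
  ..##. -> .   bit 6 = 0  t=1,i=5
  ..#.# -> .   bit 5 = 0  t=2,i=4
  ..#.. -> .   bit 4 = 0  t=0,i=10
  ...## -> #   bit 3 = 1  t=0,i=14
  ...#. -> .   bit 2 = 0  t=0,i=9
  ....# -> .   bit 1 = 0  t=0,i=13
  ..... -> #   bit 0 = 1  t=1,i=9
  bits 11000110111110001001100010001001 = 3338180745

3338180745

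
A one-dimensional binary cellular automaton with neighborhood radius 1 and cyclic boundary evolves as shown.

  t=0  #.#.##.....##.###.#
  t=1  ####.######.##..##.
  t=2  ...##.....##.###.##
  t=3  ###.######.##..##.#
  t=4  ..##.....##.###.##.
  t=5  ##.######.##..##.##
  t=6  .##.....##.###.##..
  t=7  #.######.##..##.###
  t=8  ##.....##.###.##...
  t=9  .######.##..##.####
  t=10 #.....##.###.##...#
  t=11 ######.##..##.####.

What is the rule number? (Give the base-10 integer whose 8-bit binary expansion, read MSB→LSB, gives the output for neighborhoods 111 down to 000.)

  ### -> .   bit 7 = 0  t=0,i=15
  ##. -> #   bit 6 = 1  t=0,i=0
  #.# -> #   bit 5 = 1  t=0,i=1
  #.. -> #   bit 4 = 1  t=0,i=6
  .## -> .   bit 3 = 0  t=0,i=4
  .#. -> #   bit 2 = 1  t=0,i=2
  ..# -> #   bit 1 = 1  t=0,i=10
  ... -> #   bit 0 = 1  t=0,i=7
  bits 01110111 = 119

119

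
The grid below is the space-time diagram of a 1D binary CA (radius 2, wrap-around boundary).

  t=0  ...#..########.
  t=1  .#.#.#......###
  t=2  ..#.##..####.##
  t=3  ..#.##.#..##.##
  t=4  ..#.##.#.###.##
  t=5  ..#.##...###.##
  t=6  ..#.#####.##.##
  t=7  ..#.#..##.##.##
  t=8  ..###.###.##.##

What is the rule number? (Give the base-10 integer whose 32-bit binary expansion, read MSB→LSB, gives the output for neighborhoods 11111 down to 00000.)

  nb #####: next=.  (t=0,i=8, bit31=0)
  nb ####.: next=#  (t=0,i=12, bit30=1)
  nb ###.#: next=#  (t=1,i=14, bit29=1)
  nb ###..: next=#  (t=0,i=13, bit28=1)
  nb ##.##: next=.  (t=2,i=12, bit27=0)
  nb ##.#.: next=.  (t=1,i=0, bit26=0)
  nb ##..#: next=.  (t=2,i=0, bit25=0)
  nb ##...: next=#  (t=0,i=14, bit24=1)
  nb #.###: next=#  (t=4,i=9, bit23=1)
  nb #.##.: next=#  (t=2,i=4, bit22=1)
  nb #.#.#: next=.  (t=1,i=1, bit21=0)
  nb #.#..: next=#  (t=1,i=5, bit20=1)
  nb #..##: next=#  (t=0,i=5, bit19=1)
  nb #..#.: next=.  (t=2,i=1, bit18=0)
  nb #...#: next=#  (t=5,i=7, bit17=1)
  nb #....: next=.  (t=0,i=0, bit16=0)
  nb .####: next=.  (t=0,i=7, bit15=0)
  nb .###.: next=#  (t=1,i=13, bit14=1)
  nb .##.#: next=#  (t=3,i=5, bit13=1)
  nb .##..: next=#  (t=2,i=5, bit12=1)
  nb .#.##: next=.  (t=2,i=3, bit11=0)
  nb .#.#.: next=#  (t=1,i=2, bit10=1)
  nb .#..#: next=.  (t=0,i=4, bit9=0)
  nb .#...: next=.  (t=1,i=6, bit8=0)
  nb ..###: next=.  (t=0,i=6, bit7=0)
  nb ..##.: next=#  (t=3,i=10, bit6=1)
  nb ..#.#: next=#  (t=2,i=2, bit5=1)
  nb ..#..: next=#  (t=0,i=3, bit4=1)
  nb ...##: next=#  (t=1,i=11, bit3=1)
  nb ...#.: next=.  (t=0,i=2, bit2=0)
  nb ....#: next=#  (t=0,i=1, bit1=1)
  nb .....: next=#  (t=1,i=8, bit0=1)
  bits 01110001110110100111010001111011 = 1910142075

1910142075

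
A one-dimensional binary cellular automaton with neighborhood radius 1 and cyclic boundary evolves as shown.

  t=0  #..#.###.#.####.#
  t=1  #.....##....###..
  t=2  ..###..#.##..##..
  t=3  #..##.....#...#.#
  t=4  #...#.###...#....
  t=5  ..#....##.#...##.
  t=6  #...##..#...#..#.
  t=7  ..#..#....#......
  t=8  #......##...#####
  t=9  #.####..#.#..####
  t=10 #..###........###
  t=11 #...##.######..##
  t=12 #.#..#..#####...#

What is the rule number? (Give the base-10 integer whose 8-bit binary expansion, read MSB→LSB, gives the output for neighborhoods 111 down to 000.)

193

  [7] ### => #  t=0,i=6
  [6] ##. => #  t=0,i=0
  [5] #.# => .  t=0,i=4
  [4] #.. => .  t=0,i=1
  [3] .## => .  t=0,i=5
  [2] .#. => .  t=0,i=3
  [1] ..# => .  t=0,i=2
  [0] ... => #  t=1,i=2
  bits 11000001 = 193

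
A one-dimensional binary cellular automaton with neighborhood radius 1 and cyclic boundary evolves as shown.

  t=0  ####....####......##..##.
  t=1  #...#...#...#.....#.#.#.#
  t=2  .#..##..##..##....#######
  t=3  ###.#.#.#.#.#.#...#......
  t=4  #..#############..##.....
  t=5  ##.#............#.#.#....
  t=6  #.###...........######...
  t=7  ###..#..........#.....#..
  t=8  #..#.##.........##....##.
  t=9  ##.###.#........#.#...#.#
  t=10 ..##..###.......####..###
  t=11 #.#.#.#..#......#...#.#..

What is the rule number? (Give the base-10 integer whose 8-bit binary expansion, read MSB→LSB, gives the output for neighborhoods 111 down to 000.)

  [7] ### => .  t=0,i=1
  [6] ##. => .  t=0,i=3
  [5] #.# => #  t=0,i=24
  [4] #.. => #  t=0,i=4
  [3] .## => #  t=0,i=0
  [2] .#. => #  t=1,i=4
  [1] ..# => .  t=0,i=7
  [0] ... => .  t=0,i=5
  bits 00111100 = 60

60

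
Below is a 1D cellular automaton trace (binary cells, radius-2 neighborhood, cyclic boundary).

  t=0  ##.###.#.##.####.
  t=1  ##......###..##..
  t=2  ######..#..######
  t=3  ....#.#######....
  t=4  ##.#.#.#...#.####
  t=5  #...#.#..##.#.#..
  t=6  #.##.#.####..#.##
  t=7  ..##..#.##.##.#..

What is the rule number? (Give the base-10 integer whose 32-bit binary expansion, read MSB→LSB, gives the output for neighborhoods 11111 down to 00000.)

  [31] ##### => .  t=2,i=0
  [30] ####. => #  t=0,i=14
  [29] ###.# => .  t=0,i=5
  [28] ###.. => .  t=1,i=10
  [27] ##.## => .  t=0,i=2
  [26] ##.#. => .  t=0,i=6
  [25] ##..# => #  t=1,i=11
  [24] ##... => #  t=1,i=2
  [23] #.### => .  t=0,i=3
  [22] #.##. => #  t=0,i=0
  [21] #.#.# => .  t=0,i=7
  [20] #.#.. => .  t=4,i=7
  [19] #..## => #  t=1,i=12
  [18] #..#. => #  t=2,i=7
  [17] #...# => #  t=4,i=9
  [16] #.... => #  t=1,i=3
  [15] .#### => #  t=0,i=13
  [14] .###. => .  t=0,i=4
  [13] .##.# => #  t=0,i=1
  [12] .##.. => #  t=1,i=1
  [11] .#.## => #  t=0,i=8
  [10] .#.#. => #  t=4,i=4
  [9] .#..# => #  t=2,i=9
  [8] .#... => .  t=4,i=8
  [7] ..### => #  t=1,i=8
  [6] ..##. => #  t=1,i=0
  [5] ..#.# => .  t=3,i=4
  [4] ..#.. => #  t=2,i=8
  [3] ...## => .  t=1,i=7
  [2] ...#. => #  t=3,i=3
  [1] ....# => .  t=1,i=6
  [0] ..... => #  t=1,i=4
  bits 01000011010011111011111011010101 = 1129299669

1129299669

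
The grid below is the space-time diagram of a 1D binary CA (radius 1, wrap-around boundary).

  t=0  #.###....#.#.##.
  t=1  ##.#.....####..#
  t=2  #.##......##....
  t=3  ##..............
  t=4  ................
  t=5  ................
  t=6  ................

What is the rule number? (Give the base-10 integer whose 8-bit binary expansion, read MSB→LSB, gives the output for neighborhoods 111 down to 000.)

164

  nb ###: next=#  (t=0,i=3, bit7=1)
  nb ##.: next=.  (t=0,i=4, bit6=0)
  nb #.#: next=#  (t=0,i=1, bit5=1)
  nb #..: next=.  (t=0,i=5, bit4=0)
  nb .##: next=.  (t=0,i=2, bit3=0)
  nb .#.: next=#  (t=0,i=0, bit2=1)
  nb ..#: next=.  (t=0,i=8, bit1=0)
  nb ...: next=.  (t=0,i=6, bit0=0)
  bits 10100100 = 164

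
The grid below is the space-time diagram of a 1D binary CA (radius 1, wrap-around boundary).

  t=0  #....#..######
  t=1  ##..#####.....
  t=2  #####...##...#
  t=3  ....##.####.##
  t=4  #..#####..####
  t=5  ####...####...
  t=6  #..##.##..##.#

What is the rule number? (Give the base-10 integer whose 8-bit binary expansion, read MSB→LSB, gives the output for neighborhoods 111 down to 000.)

  ### -> .   bit 7 = 0  t=0,i=9
  ##. -> #   bit 6 = 1  t=0,i=0
  #.# -> #   bit 5 = 1  t=3,i=6
  #.. -> #   bit 4 = 1  t=0,i=1
  .## -> #   bit 3 = 1  t=0,i=8
  .#. -> #   bit 2 = 1  t=0,i=5
  ..# -> #   bit 1 = 1  t=0,i=4
  ... -> .   bit 0 = 0  t=0,i=2
  bits 01111110 = 126

126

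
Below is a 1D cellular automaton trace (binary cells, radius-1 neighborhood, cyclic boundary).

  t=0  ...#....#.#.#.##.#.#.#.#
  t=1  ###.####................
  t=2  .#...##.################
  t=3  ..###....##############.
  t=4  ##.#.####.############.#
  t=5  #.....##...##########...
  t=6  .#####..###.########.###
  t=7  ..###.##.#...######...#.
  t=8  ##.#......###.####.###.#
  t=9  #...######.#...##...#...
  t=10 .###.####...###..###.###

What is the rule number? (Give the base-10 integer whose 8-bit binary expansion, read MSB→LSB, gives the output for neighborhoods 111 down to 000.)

  ###|#  b7=1 t=1,i=1
  ##.|.  b6=0 t=0,i=15
  #.#|.  b5=0 t=0,i=9
  #..|#  b4=1 t=0,i=0
  .##|.  b3=0 t=0,i=14
  .#.|.  b2=0 t=0,i=3
  ..#|#  b1=1 t=0,i=2
  ...|#  b0=1 t=0,i=1
  bits 10010011 = 147

147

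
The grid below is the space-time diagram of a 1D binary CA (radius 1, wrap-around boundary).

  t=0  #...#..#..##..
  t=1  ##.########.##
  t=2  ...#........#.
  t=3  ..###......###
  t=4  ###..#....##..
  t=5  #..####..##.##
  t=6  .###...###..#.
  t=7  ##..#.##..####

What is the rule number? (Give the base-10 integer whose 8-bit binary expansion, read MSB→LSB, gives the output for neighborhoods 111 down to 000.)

  [7] ### => .  t=1,i=0
  [6] ##. => .  t=0,i=11
  [5] #.# => .  t=1,i=2
  [4] #.. => #  t=0,i=1
  [3] .## => #  t=0,i=10
  [2] .#. => #  t=0,i=0
  [1] ..# => #  t=0,i=3
  [0] ... => .  t=0,i=2
  bits 00011110 = 30

30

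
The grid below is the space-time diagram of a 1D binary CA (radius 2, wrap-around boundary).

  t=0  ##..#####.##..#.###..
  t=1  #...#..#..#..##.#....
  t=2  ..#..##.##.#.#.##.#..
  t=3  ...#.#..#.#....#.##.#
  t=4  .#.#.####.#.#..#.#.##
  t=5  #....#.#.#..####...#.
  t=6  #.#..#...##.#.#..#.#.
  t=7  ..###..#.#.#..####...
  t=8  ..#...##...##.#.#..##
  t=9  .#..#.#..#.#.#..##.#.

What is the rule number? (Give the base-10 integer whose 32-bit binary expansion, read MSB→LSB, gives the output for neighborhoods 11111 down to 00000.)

1154941665

  #####|.  b31=0 t=0,i=6
  ####.|#  b30=1 t=0,i=7
  ###.#|.  b29=0 t=0,i=8
  ###..|.  b28=0 t=0,i=18
  ##.##|.  b27=0 t=0,i=9
  ##.#.|#  b26=1 t=1,i=15
  ##..#|.  b25=0 t=0,i=2
  ##...|.  b24=0 t=5,i=16
  #.###|#  b23=1 t=0,i=16
  #.##.|#  b22=1 t=0,i=10
  #.#.#|.  b21=0 t=2,i=11
  #.#..|#  b20=1 t=1,i=16
  #..##|.  b19=0 t=0,i=3
  #..#.|#  b18=1 t=0,i=13
  #...#|#  b17=1 t=1,i=2
  #....|#  b16=1 t=1,i=18
  .####|.  b15=0 t=0,i=5
  .###.|.  b14=0 t=0,i=17
  .##.#|.  b13=0 t=1,i=14
  .##..|.  b12=0 t=0,i=1
  .#.##|.  b11=0 t=0,i=15
  .#.#.|.  b10=0 t=2,i=12
  .#..#|#  b9=1 t=1,i=5
  .#...|.  b8=0 t=1,i=1
  ..###|#  b7=1 t=0,i=4
  ..##.|#  b6=1 t=0,i=0
  ..#.#|#  b5=1 t=0,i=14
  ..#..|.  b4=0 t=1,i=0
  ...##|.  b3=0 t=6,i=8
  ...#.|.  b2=0 t=1,i=3
  ....#|.  b1=0 t=1,i=19
  .....|#  b0=1 t=7,i=20
  bits 01000100110101110000001011100001 = 1154941665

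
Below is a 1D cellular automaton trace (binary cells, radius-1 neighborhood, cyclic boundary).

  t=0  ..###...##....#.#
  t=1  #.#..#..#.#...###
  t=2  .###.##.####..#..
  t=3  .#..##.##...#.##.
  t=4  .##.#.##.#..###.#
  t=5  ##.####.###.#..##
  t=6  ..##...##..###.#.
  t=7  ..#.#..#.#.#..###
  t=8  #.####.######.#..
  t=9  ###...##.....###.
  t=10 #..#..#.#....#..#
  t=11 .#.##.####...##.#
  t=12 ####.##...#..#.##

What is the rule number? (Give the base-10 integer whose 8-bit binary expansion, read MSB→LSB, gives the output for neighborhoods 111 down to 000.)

60

  [7] ### => .  t=0,i=3
  [6] ##. => .  t=0,i=4
  [5] #.# => #  t=0,i=15
  [4] #.. => #  t=0,i=0
  [3] .## => #  t=0,i=2
  [2] .#. => #  t=0,i=14
  [1] ..# => .  t=0,i=1
  [0] ... => .  t=0,i=6
  bits 00111100 = 60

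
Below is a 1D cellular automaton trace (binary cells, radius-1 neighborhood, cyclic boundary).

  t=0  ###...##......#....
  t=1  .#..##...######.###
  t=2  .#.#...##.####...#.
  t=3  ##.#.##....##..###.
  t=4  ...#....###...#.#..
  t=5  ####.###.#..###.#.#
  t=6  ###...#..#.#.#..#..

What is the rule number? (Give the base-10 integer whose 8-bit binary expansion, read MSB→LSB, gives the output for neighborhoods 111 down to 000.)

  ###|#  b7=1 t=0,i=1
  ##.|.  b6=0 t=0,i=2
  #.#|.  b5=0 t=1,i=0
  #..|.  b4=0 t=0,i=3
  .##|.  b3=0 t=0,i=0
  .#.|#  b2=1 t=0,i=14
  ..#|#  b1=1 t=0,i=5
  ...|#  b0=1 t=0,i=4
  bits 10000111 = 135

135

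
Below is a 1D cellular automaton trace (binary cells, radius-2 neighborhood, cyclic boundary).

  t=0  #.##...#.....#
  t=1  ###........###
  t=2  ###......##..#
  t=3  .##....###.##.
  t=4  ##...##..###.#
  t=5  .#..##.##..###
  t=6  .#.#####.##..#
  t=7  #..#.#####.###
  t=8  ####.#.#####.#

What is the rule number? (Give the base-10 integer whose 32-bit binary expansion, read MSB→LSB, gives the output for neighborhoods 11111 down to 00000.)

  #####|#  b31=1 t=1,i=0
  ####.|#  b30=1 t=1,i=1
  ###.#|#  b29=1 t=3,i=9
  ###..|#  b28=1 t=1,i=2
  ##.##|#  b27=1 t=0,i=1
  ##.#.|.  b26=0 t=5,i=0
  ##..#|#  b25=1 t=2,i=11
  ##...|.  b24=0 t=0,i=4
  #.###|#  b23=1 t=4,i=13
  #.##.|#  b22=1 t=0,i=2
  #.#.#|.  b21=0 t=6,i=1
  #.#..|#  b20=1 t=5,i=1
  #..##|#  b19=1 t=2,i=12
  #..#.|#  b18=1 t=6,i=12
  #...#|.  b17=0 t=0,i=5
  #....|.  b16=0 t=0,i=9
  .####|.  b15=0 t=1,i=12
  .###.|.  b14=0 t=3,i=8
  .##.#|#  b13=1 t=0,i=0
  .##..|.  b12=0 t=0,i=3
  .#.##|.  b11=0 t=6,i=2
  .#.#.|#  b10=1 t=6,i=0
  .#..#|.  b9=0 t=5,i=2
  .#...|.  b8=0 t=0,i=8
  ..###|.  b7=0 t=1,i=11
  ..##.|#  b6=1 t=0,i=13
  ..#.#|#  b5=1 t=6,i=13
  ..#..|.  b4=0 t=0,i=7
  ...##|#  b3=1 t=0,i=12
  ...#.|.  b2=0 t=0,i=6
  ....#|#  b1=1 t=0,i=11
  .....|.  b0=0 t=0,i=10
  bits 11111010110111000010010001101010 = 4208731242

4208731242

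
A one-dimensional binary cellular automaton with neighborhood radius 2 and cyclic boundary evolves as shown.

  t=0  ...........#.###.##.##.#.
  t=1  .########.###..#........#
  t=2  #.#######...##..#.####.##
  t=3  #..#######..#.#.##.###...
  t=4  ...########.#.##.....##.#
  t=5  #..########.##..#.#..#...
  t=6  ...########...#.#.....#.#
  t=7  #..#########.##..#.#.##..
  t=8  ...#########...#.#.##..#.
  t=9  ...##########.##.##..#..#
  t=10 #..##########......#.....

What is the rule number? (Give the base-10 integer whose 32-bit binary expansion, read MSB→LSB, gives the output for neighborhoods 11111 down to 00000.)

  #####|#  b31=1 t=1,i=3
  ####.|#  b30=1 t=1,i=7
  ###.#|#  b29=1 t=0,i=15
  ###..|#  b28=1 t=1,i=12
  ##.##|.  b27=0 t=0,i=16
  ##.#.|.  b26=0 t=0,i=22
  ##..#|#  b25=1 t=1,i=13
  ##...|#  b24=1 t=2,i=9
  #.###|.  b23=0 t=0,i=13
  #.##.|.  b22=0 t=0,i=17
  #.#.#|#  b21=1 t=3,i=14
  #.#..|.  b20=0 t=0,i=23
  #..##|.  b19=0 t=3,i=2
  #..#.|.  b18=0 t=1,i=14
  #...#|.  b17=0 t=2,i=10
  #....|.  b16=0 t=0,i=0
  .####|#  b15=1 t=1,i=2
  .###.|.  b14=0 t=0,i=14
  .##.#|.  b13=0 t=0,i=18
  .##..|.  b12=0 t=2,i=13
  .#.##|#  b11=1 t=0,i=12
  .#.#.|.  b10=0 t=3,i=13
  .#..#|.  b9=0 t=3,i=1
  .#...|#  b8=1 t=0,i=24
  ..###|#  b7=1 t=3,i=3
  ..##.|#  b6=1 t=2,i=12
  ..#.#|#  b5=1 t=0,i=11
  ..#..|.  b4=0 t=1,i=15
  ...##|.  b3=0 t=2,i=11
  ...#.|#  b2=1 t=0,i=10
  ....#|.  b1=0 t=0,i=9
  .....|#  b0=1 t=0,i=1
  bits 11110011001000001000100111100101 = 4078995941

4078995941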